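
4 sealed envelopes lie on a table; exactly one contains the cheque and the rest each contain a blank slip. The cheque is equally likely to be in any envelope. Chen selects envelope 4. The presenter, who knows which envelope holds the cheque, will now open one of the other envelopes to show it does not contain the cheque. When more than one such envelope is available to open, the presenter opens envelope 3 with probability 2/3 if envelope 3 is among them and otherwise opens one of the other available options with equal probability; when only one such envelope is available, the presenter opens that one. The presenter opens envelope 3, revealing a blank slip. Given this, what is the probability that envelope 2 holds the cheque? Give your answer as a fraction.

Condition on the true location of the cheque.
If it is in any of envelopes 1, 2, and 4 (prior 1/4 each): envelope 3 is available, opened with probability 2/3; weight (1/4)·(2/3) = 1/6 each.
If it is in envelope 3 (prior 1/4): the presenter opened envelope 3, so this case is ruled out; weight (1/4)·0 = 0.
The weights sum to 1/2.
So P(the cheque in envelope 2 | the presenter opened envelope 3) = (1/6) / (1/2) = 1/3.

1/3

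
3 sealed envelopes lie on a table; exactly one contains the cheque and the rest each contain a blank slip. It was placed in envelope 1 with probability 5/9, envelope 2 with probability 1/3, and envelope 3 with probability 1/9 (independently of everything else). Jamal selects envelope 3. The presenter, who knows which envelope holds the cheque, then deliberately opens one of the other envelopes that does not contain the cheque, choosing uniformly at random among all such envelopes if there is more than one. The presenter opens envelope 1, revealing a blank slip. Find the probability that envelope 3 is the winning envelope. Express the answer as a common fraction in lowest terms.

Apply Bayes' rule, conditioning on where the cheque actually is.
If it is in envelope 1 (prior 5/9): the presenter opened envelope 1, so this case is ruled out; weight (5/9)·0 = 0.
If it is in envelope 2 (prior 1/3): the presenter has no choice, probability 1; weight (1/3)·1 = 1/3.
If it is in envelope 3 (prior 1/9): the presenter has 2 equally likely choices, so probability 1/2; weight (1/9)·(1/2) = 1/18.
The weights sum to 7/18.
So P(the cheque in envelope 3 | the presenter opened envelope 1) = (1/18) / (7/18) = 1/7.

1/7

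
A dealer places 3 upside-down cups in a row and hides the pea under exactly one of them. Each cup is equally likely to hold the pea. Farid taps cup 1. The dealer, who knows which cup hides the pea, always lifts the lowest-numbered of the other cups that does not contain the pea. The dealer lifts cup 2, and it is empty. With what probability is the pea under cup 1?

Condition on the true location of the pea.
If it is under either of cups 1 and 3 (prior 1/3 each): cup 2 is the lowest-numbered option available, probability 1; weight (1/3)·1 = 1/3 each.
If it is under cup 2 (prior 1/3): the dealer opened cup 2, so this case is ruled out; weight (1/3)·0 = 0.
The weights sum to 2/3.
So P(the pea under cup 1 | the dealer opened cup 2) = (1/3) / (2/3) = 1/2.

1/2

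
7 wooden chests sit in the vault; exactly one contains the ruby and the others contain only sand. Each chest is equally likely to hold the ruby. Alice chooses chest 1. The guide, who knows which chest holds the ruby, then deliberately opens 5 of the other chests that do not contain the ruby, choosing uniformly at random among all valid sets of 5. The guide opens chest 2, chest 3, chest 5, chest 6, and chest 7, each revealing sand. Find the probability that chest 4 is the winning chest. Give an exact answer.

6/7

Apply Bayes' rule, conditioning on where the ruby actually is.
If it is in chest 1 (prior 1/7): the guide has 6 equally likely choices, so probability 1/6; weight (1/7)·(1/6) = 1/42.
If it is in any of chests 2, 3, 5, 6, and 7 (prior 1/7 each): that chest was opened and seen not to hold the prize — ruled out; weight (1/7)·0 = 0 each.
If it is in chest 4 (prior 1/7): the guide has no choice, probability 1; weight (1/7)·1 = 1/7.
The weights sum to 1/6.
So P(the ruby in chest 4 | the guide opened chest 2, chest 3, chest 5, chest 6, and chest 7) = (1/7) / (1/6) = 6/7.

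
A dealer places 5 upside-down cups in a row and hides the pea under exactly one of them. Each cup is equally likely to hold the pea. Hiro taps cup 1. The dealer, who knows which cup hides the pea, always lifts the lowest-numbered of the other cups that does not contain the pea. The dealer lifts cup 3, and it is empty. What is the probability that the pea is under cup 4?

Condition on the true location of the pea.
If it is under any of cups 1, 4, and 5 (prior 1/5 each): the dealer would have opened cup 2 instead, probability 0; weight (1/5)·0 = 0 each.
If it is under cup 2 (prior 1/5): cup 3 is the lowest-numbered option available, probability 1; weight (1/5)·1 = 1/5.
If it is under cup 3 (prior 1/5): the dealer opened cup 3, so this case is ruled out; weight (1/5)·0 = 0.
The weights sum to 1/5.
So P(the pea under cup 4 | the dealer opened cup 3) = 0 / (1/5) = 0.

0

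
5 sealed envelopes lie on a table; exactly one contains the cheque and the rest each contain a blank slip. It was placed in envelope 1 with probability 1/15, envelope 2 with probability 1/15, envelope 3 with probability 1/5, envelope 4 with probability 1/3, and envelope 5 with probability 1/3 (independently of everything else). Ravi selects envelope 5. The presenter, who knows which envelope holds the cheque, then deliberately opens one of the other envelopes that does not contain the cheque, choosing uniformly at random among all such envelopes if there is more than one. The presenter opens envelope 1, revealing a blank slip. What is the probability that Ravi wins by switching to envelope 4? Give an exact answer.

20/51

Condition on the true location of the cheque.
If it is in envelope 1 (prior 1/15): the presenter opened envelope 1, so this case is ruled out; weight (1/15)·0 = 0.
If it is in envelope 2 (prior 1/15): the presenter has 3 equally likely choices, so probability 1/3; weight (1/15)·(1/3) = 1/45.
If it is in envelope 3 (prior 1/5): the presenter has 3 equally likely choices, so probability 1/3; weight (1/5)·(1/3) = 1/15.
If it is in envelope 4 (prior 1/3): the presenter has 3 equally likely choices, so probability 1/3; weight (1/3)·(1/3) = 1/9.
If it is in envelope 5 (prior 1/3): the presenter has 4 equally likely choices, so probability 1/4; weight (1/3)·(1/4) = 1/12.
The weights sum to 17/60.
So P(the cheque in envelope 4 | the presenter opened envelope 1) = (1/9) / (17/60) = 20/51.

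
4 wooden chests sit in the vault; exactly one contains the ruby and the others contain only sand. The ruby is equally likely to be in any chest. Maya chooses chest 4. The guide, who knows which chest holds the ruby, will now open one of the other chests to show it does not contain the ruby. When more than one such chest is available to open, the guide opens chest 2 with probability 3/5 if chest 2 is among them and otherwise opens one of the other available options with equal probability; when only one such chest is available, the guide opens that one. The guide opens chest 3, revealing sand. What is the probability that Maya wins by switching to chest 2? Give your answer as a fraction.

5/11

Consider each possible location of the ruby in turn.
If it is in chest 1 (prior 1/4): chest 2 is available but not opened, probability 2/5; weight (1/4)·(2/5) = 1/10.
If it is in chest 2 (prior 1/4): chest 2 holds the prize so is unavailable; the guide chooses uniformly among the 2 others, probability 1/2; weight (1/4)·(1/2) = 1/8.
If it is in chest 3 (prior 1/4): the guide opened chest 3, so this case is ruled out; weight (1/4)·0 = 0.
If it is in chest 4 (prior 1/4): chest 2 is available but not opened; chest 3 gets probability (1 − 3/5)/2 = 1/5; weight (1/4)·(1/5) = 1/20.
The weights sum to 11/40.
So P(the ruby in chest 2 | the guide opened chest 3) = (1/8) / (11/40) = 5/11.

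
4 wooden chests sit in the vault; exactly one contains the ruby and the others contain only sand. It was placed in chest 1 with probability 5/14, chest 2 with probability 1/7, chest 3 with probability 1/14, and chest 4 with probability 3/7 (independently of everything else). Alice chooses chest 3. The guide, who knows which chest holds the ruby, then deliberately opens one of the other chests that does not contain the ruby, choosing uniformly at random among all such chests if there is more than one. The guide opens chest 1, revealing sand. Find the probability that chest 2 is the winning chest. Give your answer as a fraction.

Apply Bayes' rule, conditioning on where the ruby actually is.
If it is in chest 1 (prior 5/14): the guide opened chest 1, so this case is ruled out; weight (5/14)·0 = 0.
If it is in chest 2 (prior 1/7): the guide has 2 equally likely choices, so probability 1/2; weight (1/7)·(1/2) = 1/14.
If it is in chest 3 (prior 1/14): the guide has 3 equally likely choices, so probability 1/3; weight (1/14)·(1/3) = 1/42.
If it is in chest 4 (prior 3/7): the guide has 2 equally likely choices, so probability 1/2; weight (3/7)·(1/2) = 3/14.
The weights sum to 13/42.
So P(the ruby in chest 2 | the guide opened chest 1) = (1/14) / (13/42) = 3/13.

3/13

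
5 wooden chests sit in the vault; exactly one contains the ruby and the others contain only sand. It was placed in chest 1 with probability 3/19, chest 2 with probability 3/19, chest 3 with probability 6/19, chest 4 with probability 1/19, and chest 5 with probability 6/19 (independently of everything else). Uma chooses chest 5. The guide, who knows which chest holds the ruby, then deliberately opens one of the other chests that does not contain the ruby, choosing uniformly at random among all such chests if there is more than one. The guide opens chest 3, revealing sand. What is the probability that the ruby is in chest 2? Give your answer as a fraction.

6/23

Apply Bayes' rule, conditioning on where the ruby actually is.
If it is in either of chests 1 and 2 (prior 3/19 each): the guide has 3 equally likely choices, so probability 1/3; weight (3/19)·(1/3) = 1/19 each.
If it is in chest 3 (prior 6/19): the guide opened chest 3, so this case is ruled out; weight (6/19)·0 = 0.
If it is in chest 4 (prior 1/19): the guide has 3 equally likely choices, so probability 1/3; weight (1/19)·(1/3) = 1/57.
If it is in chest 5 (prior 6/19): the guide has 4 equally likely choices, so probability 1/4; weight (6/19)·(1/4) = 3/38.
The weights sum to 23/114.
So P(the ruby in chest 2 | the guide opened chest 3) = (1/19) / (23/114) = 6/23.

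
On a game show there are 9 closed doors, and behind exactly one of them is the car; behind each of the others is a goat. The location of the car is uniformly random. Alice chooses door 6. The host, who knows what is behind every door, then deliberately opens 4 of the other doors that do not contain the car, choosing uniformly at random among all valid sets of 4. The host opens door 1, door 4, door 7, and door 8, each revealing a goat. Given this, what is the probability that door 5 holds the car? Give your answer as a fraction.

2/9

Consider each possible location of the car in turn.
If it is behind any of doors 1, 4, 7, and 8 (prior 1/9 each): that door was opened and seen not to hold the prize — ruled out; weight (1/9)·0 = 0 each.
If it is behind any of doors 2, 3, 5, and 9 (prior 1/9 each): the host has 35 equally likely choices, so probability 1/35; weight (1/9)·(1/35) = 1/315 each.
If it is behind door 6 (prior 1/9): the host has 70 equally likely choices, so probability 1/70; weight (1/9)·(1/70) = 1/630.
The weights sum to 1/70.
So P(the car behind door 5 | the host opened door 1, door 4, door 7, and door 8) = (1/315) / (1/70) = 2/9.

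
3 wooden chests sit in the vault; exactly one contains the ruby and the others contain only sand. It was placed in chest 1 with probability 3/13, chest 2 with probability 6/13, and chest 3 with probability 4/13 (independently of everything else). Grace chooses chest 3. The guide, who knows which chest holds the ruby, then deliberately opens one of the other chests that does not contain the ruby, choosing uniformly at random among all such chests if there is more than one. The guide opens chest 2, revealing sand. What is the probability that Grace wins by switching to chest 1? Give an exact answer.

Condition on the true location of the ruby.
If it is in chest 1 (prior 3/13): the guide has no choice, probability 1; weight (3/13)·1 = 3/13.
If it is in chest 2 (prior 6/13): the guide opened chest 2, so this case is ruled out; weight (6/13)·0 = 0.
If it is in chest 3 (prior 4/13): the guide has 2 equally likely choices, so probability 1/2; weight (4/13)·(1/2) = 2/13.
The weights sum to 5/13.
So P(the ruby in chest 1 | the guide opened chest 2) = (3/13) / (5/13) = 3/5.

3/5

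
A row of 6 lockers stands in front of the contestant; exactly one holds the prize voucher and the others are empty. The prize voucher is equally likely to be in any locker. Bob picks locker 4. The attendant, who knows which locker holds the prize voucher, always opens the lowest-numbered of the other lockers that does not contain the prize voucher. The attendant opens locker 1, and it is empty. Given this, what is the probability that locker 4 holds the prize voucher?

Consider each possible location of the prize voucher in turn.
If it is in locker 1 (prior 1/6): the attendant opened locker 1, so this case is ruled out; weight (1/6)·0 = 0.
If it is in any of lockers 2, 3, 4, 5, and 6 (prior 1/6 each): locker 1 is the lowest-numbered option available, probability 1; weight (1/6)·1 = 1/6 each.
The weights sum to 5/6.
So P(the prize voucher in locker 4 | the attendant opened locker 1) = (1/6) / (5/6) = 1/5.

1/5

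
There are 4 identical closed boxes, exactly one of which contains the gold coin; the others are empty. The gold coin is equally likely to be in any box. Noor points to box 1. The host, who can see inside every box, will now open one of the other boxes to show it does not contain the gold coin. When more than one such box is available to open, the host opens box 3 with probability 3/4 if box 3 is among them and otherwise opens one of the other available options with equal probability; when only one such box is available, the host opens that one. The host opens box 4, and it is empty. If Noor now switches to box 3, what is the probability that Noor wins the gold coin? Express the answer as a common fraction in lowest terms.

4/7

Apply Bayes' rule, conditioning on where the gold coin actually is.
If it is in box 1 (prior 1/4): box 3 is available but not opened; box 4 gets probability (1 − 3/4)/2 = 1/8; weight (1/4)·(1/8) = 1/32.
If it is in box 2 (prior 1/4): box 3 is available but not opened, probability 1/4; weight (1/4)·(1/4) = 1/16.
If it is in box 3 (prior 1/4): box 3 holds the prize so is unavailable; the host chooses uniformly among the 2 others, probability 1/2; weight (1/4)·(1/2) = 1/8.
If it is in box 4 (prior 1/4): the host opened box 4, so this case is ruled out; weight (1/4)·0 = 0.
The weights sum to 7/32.
So P(the gold coin in box 3 | the host opened box 4) = (1/8) / (7/32) = 4/7.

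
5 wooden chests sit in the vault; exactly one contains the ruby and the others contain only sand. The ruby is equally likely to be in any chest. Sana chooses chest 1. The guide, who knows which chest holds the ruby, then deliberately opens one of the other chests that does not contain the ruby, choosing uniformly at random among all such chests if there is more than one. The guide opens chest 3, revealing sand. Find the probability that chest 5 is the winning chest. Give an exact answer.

4/15

Apply Bayes' rule, conditioning on where the ruby actually is.
If it is in chest 1 (prior 1/5): the guide has 4 equally likely choices, so probability 1/4; weight (1/5)·(1/4) = 1/20.
If it is in any of chests 2, 4, and 5 (prior 1/5 each): the guide has 3 equally likely choices, so probability 1/3; weight (1/5)·(1/3) = 1/15 each.
If it is in chest 3 (prior 1/5): the guide opened chest 3, so this case is ruled out; weight (1/5)·0 = 0.
The weights sum to 1/4.
So P(the ruby in chest 5 | the guide opened chest 3) = (1/15) / (1/4) = 4/15.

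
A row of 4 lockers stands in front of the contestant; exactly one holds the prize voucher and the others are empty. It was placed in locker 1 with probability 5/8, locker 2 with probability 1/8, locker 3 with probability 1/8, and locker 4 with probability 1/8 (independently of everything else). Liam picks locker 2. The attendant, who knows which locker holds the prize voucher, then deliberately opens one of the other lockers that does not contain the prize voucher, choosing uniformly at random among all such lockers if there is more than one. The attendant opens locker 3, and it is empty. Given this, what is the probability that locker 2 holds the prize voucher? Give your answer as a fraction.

Consider each possible location of the prize voucher in turn.
If it is in locker 1 (prior 5/8): the attendant has 2 equally likely choices, so probability 1/2; weight (5/8)·(1/2) = 5/16.
If it is in locker 2 (prior 1/8): the attendant has 3 equally likely choices, so probability 1/3; weight (1/8)·(1/3) = 1/24.
If it is in locker 3 (prior 1/8): the attendant opened locker 3, so this case is ruled out; weight (1/8)·0 = 0.
If it is in locker 4 (prior 1/8): the attendant has 2 equally likely choices, so probability 1/2; weight (1/8)·(1/2) = 1/16.
The weights sum to 5/12.
So P(the prize voucher in locker 2 | the attendant opened locker 3) = (1/24) / (5/12) = 1/10.

1/10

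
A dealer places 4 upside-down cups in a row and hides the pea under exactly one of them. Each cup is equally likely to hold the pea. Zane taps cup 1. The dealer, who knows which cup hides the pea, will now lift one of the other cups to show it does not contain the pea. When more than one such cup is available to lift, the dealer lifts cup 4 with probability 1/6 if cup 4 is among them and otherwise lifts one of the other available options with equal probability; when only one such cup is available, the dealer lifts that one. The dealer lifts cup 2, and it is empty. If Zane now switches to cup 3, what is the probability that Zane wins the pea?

Apply Bayes' rule, conditioning on where the pea actually is.
If it is under cup 1 (prior 1/4): cup 4 is available but not opened; cup 2 gets probability (1 − 1/6)/2 = 5/12; weight (1/4)·(5/12) = 5/48.
If it is under cup 2 (prior 1/4): the dealer opened cup 2, so this case is ruled out; weight (1/4)·0 = 0.
If it is under cup 3 (prior 1/4): cup 4 is available but not opened, probability 5/6; weight (1/4)·(5/6) = 5/24.
If it is under cup 4 (prior 1/4): cup 4 holds the prize so is unavailable; the dealer chooses uniformly among the 2 others, probability 1/2; weight (1/4)·(1/2) = 1/8.
The weights sum to 7/16.
So P(the pea under cup 3 | the dealer opened cup 2) = (5/24) / (7/16) = 10/21.

10/21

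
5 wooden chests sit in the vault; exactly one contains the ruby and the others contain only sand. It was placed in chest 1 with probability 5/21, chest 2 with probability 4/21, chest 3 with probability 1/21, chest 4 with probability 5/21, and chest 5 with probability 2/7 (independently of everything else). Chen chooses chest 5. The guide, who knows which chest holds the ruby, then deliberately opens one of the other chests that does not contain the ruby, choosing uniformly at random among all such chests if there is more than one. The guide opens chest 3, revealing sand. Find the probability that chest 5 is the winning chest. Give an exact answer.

9/37

Condition on the true location of the ruby.
If it is in either of chests 1 and 4 (prior 5/21 each): the guide has 3 equally likely choices, so probability 1/3; weight (5/21)·(1/3) = 5/63 each.
If it is in chest 2 (prior 4/21): the guide has 3 equally likely choices, so probability 1/3; weight (4/21)·(1/3) = 4/63.
If it is in chest 3 (prior 1/21): the guide opened chest 3, so this case is ruled out; weight (1/21)·0 = 0.
If it is in chest 5 (prior 2/7): the guide has 4 equally likely choices, so probability 1/4; weight (2/7)·(1/4) = 1/14.
The weights sum to 37/126.
So P(the ruby in chest 5 | the guide opened chest 3) = (1/14) / (37/126) = 9/37.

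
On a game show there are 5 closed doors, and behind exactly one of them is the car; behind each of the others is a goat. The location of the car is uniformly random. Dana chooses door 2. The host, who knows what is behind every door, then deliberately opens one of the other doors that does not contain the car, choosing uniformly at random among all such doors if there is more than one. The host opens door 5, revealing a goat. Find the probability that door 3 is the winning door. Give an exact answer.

4/15

Apply Bayes' rule, conditioning on where the car actually is.
If it is behind any of doors 1, 3, and 4 (prior 1/5 each): the host has 3 equally likely choices, so probability 1/3; weight (1/5)·(1/3) = 1/15 each.
If it is behind door 2 (prior 1/5): the host has 4 equally likely choices, so probability 1/4; weight (1/5)·(1/4) = 1/20.
If it is behind door 5 (prior 1/5): the host opened door 5, so this case is ruled out; weight (1/5)·0 = 0.
The weights sum to 1/4.
So P(the car behind door 3 | the host opened door 5) = (1/15) / (1/4) = 4/15.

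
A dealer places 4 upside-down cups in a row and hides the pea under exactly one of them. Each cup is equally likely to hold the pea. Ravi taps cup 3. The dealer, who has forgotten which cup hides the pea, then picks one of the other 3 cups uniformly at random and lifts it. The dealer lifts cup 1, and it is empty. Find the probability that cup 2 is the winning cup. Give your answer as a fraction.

Apply Bayes' rule, conditioning on where the pea actually is.
If it is under cup 1 (prior 1/4): the dealer opened cup 1, so this case is ruled out; weight (1/4)·0 = 0.
If it is under any of cups 2, 3, and 4 (prior 1/4 each): the dealer picks cup 1 with probability 1/3 regardless, and it is not the prize; weight (1/4)·(1/3) = 1/12 each.
The weights sum to 1/4.
So P(the pea under cup 2 | the dealer opened cup 1) = (1/12) / (1/4) = 1/3.

1/3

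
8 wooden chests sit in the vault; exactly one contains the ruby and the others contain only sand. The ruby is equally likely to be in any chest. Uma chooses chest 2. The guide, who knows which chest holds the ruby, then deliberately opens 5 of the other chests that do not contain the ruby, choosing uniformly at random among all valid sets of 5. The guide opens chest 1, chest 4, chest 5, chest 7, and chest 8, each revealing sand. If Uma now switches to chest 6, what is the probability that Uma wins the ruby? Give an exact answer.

7/16

Apply Bayes' rule, conditioning on where the ruby actually is.
If it is in any of chests 1, 4, 5, 7, and 8 (prior 1/8 each): that chest was opened and seen not to hold the prize — ruled out; weight (1/8)·0 = 0 each.
If it is in chest 2 (prior 1/8): the guide has 21 equally likely choices, so probability 1/21; weight (1/8)·(1/21) = 1/168.
If it is in either of chests 3 and 6 (prior 1/8 each): the guide has 6 equally likely choices, so probability 1/6; weight (1/8)·(1/6) = 1/48 each.
The weights sum to 1/21.
So P(the ruby in chest 6 | the guide opened chest 1, chest 4, chest 5, chest 7, and chest 8) = (1/48) / (1/21) = 7/16.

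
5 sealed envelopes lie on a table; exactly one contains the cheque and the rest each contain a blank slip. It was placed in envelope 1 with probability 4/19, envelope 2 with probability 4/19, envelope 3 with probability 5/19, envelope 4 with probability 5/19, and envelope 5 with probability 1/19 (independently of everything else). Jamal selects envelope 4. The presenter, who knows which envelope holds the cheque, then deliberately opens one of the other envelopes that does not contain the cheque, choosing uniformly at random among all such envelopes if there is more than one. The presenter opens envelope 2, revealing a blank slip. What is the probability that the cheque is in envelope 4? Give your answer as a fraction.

Consider each possible location of the cheque in turn.
If it is in envelope 1 (prior 4/19): the presenter has 3 equally likely choices, so probability 1/3; weight (4/19)·(1/3) = 4/57.
If it is in envelope 2 (prior 4/19): the presenter opened envelope 2, so this case is ruled out; weight (4/19)·0 = 0.
If it is in envelope 3 (prior 5/19): the presenter has 3 equally likely choices, so probability 1/3; weight (5/19)·(1/3) = 5/57.
If it is in envelope 4 (prior 5/19): the presenter has 4 equally likely choices, so probability 1/4; weight (5/19)·(1/4) = 5/76.
If it is in envelope 5 (prior 1/19): the presenter has 3 equally likely choices, so probability 1/3; weight (1/19)·(1/3) = 1/57.
The weights sum to 55/228.
So P(the cheque in envelope 4 | the presenter opened envelope 2) = (5/76) / (55/228) = 3/11.

3/11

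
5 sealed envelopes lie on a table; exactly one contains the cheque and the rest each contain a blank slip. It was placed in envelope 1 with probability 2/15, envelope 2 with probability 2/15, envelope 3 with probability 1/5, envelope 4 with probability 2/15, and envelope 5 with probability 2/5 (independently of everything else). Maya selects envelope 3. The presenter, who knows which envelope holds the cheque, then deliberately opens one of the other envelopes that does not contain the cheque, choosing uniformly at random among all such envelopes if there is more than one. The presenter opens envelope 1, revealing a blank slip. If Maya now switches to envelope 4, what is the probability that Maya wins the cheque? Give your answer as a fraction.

8/49

Apply Bayes' rule, conditioning on where the cheque actually is.
If it is in envelope 1 (prior 2/15): the presenter opened envelope 1, so this case is ruled out; weight (2/15)·0 = 0.
If it is in either of envelopes 2 and 4 (prior 2/15 each): the presenter has 3 equally likely choices, so probability 1/3; weight (2/15)·(1/3) = 2/45 each.
If it is in envelope 3 (prior 1/5): the presenter has 4 equally likely choices, so probability 1/4; weight (1/5)·(1/4) = 1/20.
If it is in envelope 5 (prior 2/5): the presenter has 3 equally likely choices, so probability 1/3; weight (2/5)·(1/3) = 2/15.
The weights sum to 49/180.
So P(the cheque in envelope 4 | the presenter opened envelope 1) = (2/45) / (49/180) = 8/49.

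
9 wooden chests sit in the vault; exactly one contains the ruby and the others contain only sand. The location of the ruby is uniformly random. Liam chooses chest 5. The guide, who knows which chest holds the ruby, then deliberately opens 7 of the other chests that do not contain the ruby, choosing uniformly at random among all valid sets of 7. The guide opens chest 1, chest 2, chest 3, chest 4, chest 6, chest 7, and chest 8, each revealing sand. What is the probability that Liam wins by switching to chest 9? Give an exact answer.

8/9

Condition on the true location of the ruby.
If it is in any of chests 1, 2, 3, 4, 6, 7, and 8 (prior 1/9 each): that chest was opened and seen not to hold the prize — ruled out; weight (1/9)·0 = 0 each.
If it is in chest 5 (prior 1/9): the guide has 8 equally likely choices, so probability 1/8; weight (1/9)·(1/8) = 1/72.
If it is in chest 9 (prior 1/9): the guide has no choice, probability 1; weight (1/9)·1 = 1/9.
The weights sum to 1/8.
So P(the ruby in chest 9 | the guide opened chest 1, chest 2, chest 3, chest 4, chest 6, chest 7, and chest 8) = (1/9) / (1/8) = 8/9.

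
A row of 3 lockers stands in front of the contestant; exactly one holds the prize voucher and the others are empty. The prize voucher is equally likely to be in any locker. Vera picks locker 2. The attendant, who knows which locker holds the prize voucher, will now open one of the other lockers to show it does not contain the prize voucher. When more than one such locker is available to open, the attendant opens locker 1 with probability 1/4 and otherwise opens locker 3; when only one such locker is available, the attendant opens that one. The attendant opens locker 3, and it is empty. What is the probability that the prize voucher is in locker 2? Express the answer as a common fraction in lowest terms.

Apply Bayes' rule, conditioning on where the prize voucher actually is.
If it is in locker 1 (prior 1/3): only locker 3 is available, probability 1; weight (1/3)·1 = 1/3.
If it is in locker 2 (prior 1/3): locker 1 is available but not opened, probability 3/4; weight (1/3)·(3/4) = 1/4.
If it is in locker 3 (prior 1/3): the attendant opened locker 3, so this case is ruled out; weight (1/3)·0 = 0.
The weights sum to 7/12.
So P(the prize voucher in locker 2 | the attendant opened locker 3) = (1/4) / (7/12) = 3/7.

3/7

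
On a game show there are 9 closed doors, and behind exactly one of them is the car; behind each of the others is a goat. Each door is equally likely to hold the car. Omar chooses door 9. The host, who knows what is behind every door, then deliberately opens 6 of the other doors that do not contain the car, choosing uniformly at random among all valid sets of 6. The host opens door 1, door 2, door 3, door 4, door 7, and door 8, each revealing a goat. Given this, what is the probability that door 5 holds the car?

4/9

Condition on the true location of the car.
If it is behind any of doors 1, 2, 3, 4, 7, and 8 (prior 1/9 each): that door was opened and seen not to hold the prize — ruled out; weight (1/9)·0 = 0 each.
If it is behind either of doors 5 and 6 (prior 1/9 each): the host has 7 equally likely choices, so probability 1/7; weight (1/9)·(1/7) = 1/63 each.
If it is behind door 9 (prior 1/9): the host has 28 equally likely choices, so probability 1/28; weight (1/9)·(1/28) = 1/252.
The weights sum to 1/28.
So P(the car behind door 5 | the host opened door 1, door 2, door 3, door 4, door 7, and door 8) = (1/63) / (1/28) = 4/9.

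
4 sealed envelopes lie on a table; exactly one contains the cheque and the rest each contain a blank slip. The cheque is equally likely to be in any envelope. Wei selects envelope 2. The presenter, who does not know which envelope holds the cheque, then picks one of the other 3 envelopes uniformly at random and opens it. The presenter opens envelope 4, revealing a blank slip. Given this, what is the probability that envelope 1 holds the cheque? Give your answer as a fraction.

1/3

Apply Bayes' rule, conditioning on where the cheque actually is.
If it is in any of envelopes 1, 2, and 3 (prior 1/4 each): the presenter picks envelope 4 with probability 1/3 regardless, and it is not the prize; weight (1/4)·(1/3) = 1/12 each.
If it is in envelope 4 (prior 1/4): the presenter opened envelope 4, so this case is ruled out; weight (1/4)·0 = 0.
The weights sum to 1/4.
So P(the cheque in envelope 1 | the presenter opened envelope 4) = (1/12) / (1/4) = 1/3.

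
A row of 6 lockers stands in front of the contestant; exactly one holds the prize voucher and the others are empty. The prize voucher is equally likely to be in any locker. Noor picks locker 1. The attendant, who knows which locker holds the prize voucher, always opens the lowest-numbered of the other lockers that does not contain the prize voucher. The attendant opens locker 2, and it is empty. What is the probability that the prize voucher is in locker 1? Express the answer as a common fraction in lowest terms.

1/5

Apply Bayes' rule, conditioning on where the prize voucher actually is.
If it is in any of lockers 1, 3, 4, 5, and 6 (prior 1/6 each): locker 2 is the lowest-numbered option available, probability 1; weight (1/6)·1 = 1/6 each.
If it is in locker 2 (prior 1/6): the attendant opened locker 2, so this case is ruled out; weight (1/6)·0 = 0.
The weights sum to 5/6.
So P(the prize voucher in locker 1 | the attendant opened locker 2) = (1/6) / (5/6) = 1/5.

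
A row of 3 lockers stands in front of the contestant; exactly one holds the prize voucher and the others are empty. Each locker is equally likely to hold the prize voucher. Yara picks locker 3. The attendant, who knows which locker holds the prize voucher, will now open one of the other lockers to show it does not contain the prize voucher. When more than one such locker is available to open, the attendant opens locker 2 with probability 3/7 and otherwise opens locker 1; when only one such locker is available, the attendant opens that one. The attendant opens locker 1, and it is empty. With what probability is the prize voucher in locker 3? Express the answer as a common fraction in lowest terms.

4/11

Consider each possible location of the prize voucher in turn.
If it is in locker 1 (prior 1/3): the attendant opened locker 1, so this case is ruled out; weight (1/3)·0 = 0.
If it is in locker 2 (prior 1/3): only locker 1 is available, probability 1; weight (1/3)·1 = 1/3.
If it is in locker 3 (prior 1/3): locker 2 is available but not opened, probability 4/7; weight (1/3)·(4/7) = 4/21.
The weights sum to 11/21.
So P(the prize voucher in locker 3 | the attendant opened locker 1) = (4/21) / (11/21) = 4/11.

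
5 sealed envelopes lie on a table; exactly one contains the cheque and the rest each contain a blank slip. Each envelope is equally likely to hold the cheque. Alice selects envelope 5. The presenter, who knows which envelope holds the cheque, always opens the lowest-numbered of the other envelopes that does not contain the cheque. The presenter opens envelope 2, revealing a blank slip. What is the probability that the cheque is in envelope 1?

Condition on the true location of the cheque.
If it is in envelope 1 (prior 1/5): envelope 2 is the lowest-numbered option available, probability 1; weight (1/5)·1 = 1/5.
If it is in envelope 2 (prior 1/5): the presenter opened envelope 2, so this case is ruled out; weight (1/5)·0 = 0.
If it is in any of envelopes 3, 4, and 5 (prior 1/5 each): the presenter would have opened envelope 1 instead, probability 0; weight (1/5)·0 = 0 each.
The weights sum to 1/5.
So P(the cheque in envelope 1 | the presenter opened envelope 2) = (1/5) / (1/5) = 1.

1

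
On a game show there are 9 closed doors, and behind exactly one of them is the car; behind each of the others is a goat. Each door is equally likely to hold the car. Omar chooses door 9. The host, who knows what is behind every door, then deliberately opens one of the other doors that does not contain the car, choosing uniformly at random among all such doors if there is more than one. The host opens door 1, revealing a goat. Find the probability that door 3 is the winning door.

Condition on the true location of the car.
If it is behind door 1 (prior 1/9): the host opened door 1, so this case is ruled out; weight (1/9)·0 = 0.
If it is behind any of doors 2, 3, 4, 5, 6, 7, and 8 (prior 1/9 each): the host has 7 equally likely choices, so probability 1/7; weight (1/9)·(1/7) = 1/63 each.
If it is behind door 9 (prior 1/9): the host has 8 equally likely choices, so probability 1/8; weight (1/9)·(1/8) = 1/72.
The weights sum to 1/8.
So P(the car behind door 3 | the host opened door 1) = (1/63) / (1/8) = 8/63.

8/63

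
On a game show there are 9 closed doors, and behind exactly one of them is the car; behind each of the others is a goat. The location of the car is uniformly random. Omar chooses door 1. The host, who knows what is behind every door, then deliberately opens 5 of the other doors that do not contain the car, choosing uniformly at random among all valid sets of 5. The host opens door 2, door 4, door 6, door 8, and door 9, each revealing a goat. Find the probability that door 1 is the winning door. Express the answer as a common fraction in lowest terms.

Consider each possible location of the car in turn.
If it is behind door 1 (prior 1/9): the host has 56 equally likely choices, so probability 1/56; weight (1/9)·(1/56) = 1/504.
If it is behind any of doors 2, 4, 6, 8, and 9 (prior 1/9 each): that door was opened and seen not to hold the prize — ruled out; weight (1/9)·0 = 0 each.
If it is behind any of doors 3, 5, and 7 (prior 1/9 each): the host has 21 equally likely choices, so probability 1/21; weight (1/9)·(1/21) = 1/189 each.
The weights sum to 1/56.
So P(the car behind door 1 | the host opened door 2, door 4, door 6, door 8, and door 9) = (1/504) / (1/56) = 1/9.

1/9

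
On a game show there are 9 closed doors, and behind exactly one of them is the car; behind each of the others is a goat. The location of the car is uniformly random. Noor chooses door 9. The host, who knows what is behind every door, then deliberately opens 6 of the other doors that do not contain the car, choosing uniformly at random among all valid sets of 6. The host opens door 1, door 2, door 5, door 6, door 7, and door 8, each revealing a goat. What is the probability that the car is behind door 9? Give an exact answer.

1/9

Condition on the true location of the car.
If it is behind any of doors 1, 2, 5, 6, 7, and 8 (prior 1/9 each): that door was opened and seen not to hold the prize — ruled out; weight (1/9)·0 = 0 each.
If it is behind either of doors 3 and 4 (prior 1/9 each): the host has 7 equally likely choices, so probability 1/7; weight (1/9)·(1/7) = 1/63 each.
If it is behind door 9 (prior 1/9): the host has 28 equally likely choices, so probability 1/28; weight (1/9)·(1/28) = 1/252.
The weights sum to 1/28.
So P(the car behind door 9 | the host opened door 1, door 2, door 5, door 6, door 7, and door 8) = (1/252) / (1/28) = 1/9.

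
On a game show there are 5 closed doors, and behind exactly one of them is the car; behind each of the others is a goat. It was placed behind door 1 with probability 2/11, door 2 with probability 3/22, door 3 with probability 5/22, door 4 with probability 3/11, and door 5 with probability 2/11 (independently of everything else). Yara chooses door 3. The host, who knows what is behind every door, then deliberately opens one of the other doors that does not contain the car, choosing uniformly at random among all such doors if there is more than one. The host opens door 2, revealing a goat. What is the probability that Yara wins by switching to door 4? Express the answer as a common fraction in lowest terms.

24/71

Consider each possible location of the car in turn.
If it is behind either of doors 1 and 5 (prior 2/11 each): the host has 3 equally likely choices, so probability 1/3; weight (2/11)·(1/3) = 2/33 each.
If it is behind door 2 (prior 3/22): the host opened door 2, so this case is ruled out; weight (3/22)·0 = 0.
If it is behind door 3 (prior 5/22): the host has 4 equally likely choices, so probability 1/4; weight (5/22)·(1/4) = 5/88.
If it is behind door 4 (prior 3/11): the host has 3 equally likely choices, so probability 1/3; weight (3/11)·(1/3) = 1/11.
The weights sum to 71/264.
So P(the car behind door 4 | the host opened door 2) = (1/11) / (71/264) = 24/71.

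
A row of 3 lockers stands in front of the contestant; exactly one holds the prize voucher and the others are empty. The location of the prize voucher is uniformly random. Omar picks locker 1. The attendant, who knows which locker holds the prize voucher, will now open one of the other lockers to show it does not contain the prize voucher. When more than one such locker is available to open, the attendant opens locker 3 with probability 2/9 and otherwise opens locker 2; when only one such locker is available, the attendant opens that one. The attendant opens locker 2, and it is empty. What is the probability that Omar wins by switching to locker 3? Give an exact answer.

Consider each possible location of the prize voucher in turn.
If it is in locker 1 (prior 1/3): locker 3 is available but not opened, probability 7/9; weight (1/3)·(7/9) = 7/27.
If it is in locker 2 (prior 1/3): the attendant opened locker 2, so this case is ruled out; weight (1/3)·0 = 0.
If it is in locker 3 (prior 1/3): only locker 2 is available, probability 1; weight (1/3)·1 = 1/3.
The weights sum to 16/27.
So P(the prize voucher in locker 3 | the attendant opened locker 2) = (1/3) / (16/27) = 9/16.

9/16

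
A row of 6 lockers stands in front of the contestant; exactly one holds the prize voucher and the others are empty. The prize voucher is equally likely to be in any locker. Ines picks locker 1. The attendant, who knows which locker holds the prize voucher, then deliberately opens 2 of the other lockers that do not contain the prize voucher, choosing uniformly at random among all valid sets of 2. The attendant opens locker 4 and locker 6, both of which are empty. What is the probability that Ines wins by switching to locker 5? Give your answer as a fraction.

Condition on the true location of the prize voucher.
If it is in locker 1 (prior 1/6): the attendant has 10 equally likely choices, so probability 1/10; weight (1/6)·(1/10) = 1/60.
If it is in any of lockers 2, 3, and 5 (prior 1/6 each): the attendant has 6 equally likely choices, so probability 1/6; weight (1/6)·(1/6) = 1/36 each.
If it is in either of lockers 4 and 6 (prior 1/6 each): that locker was opened and seen not to hold the prize — ruled out; weight (1/6)·0 = 0 each.
The weights sum to 1/10.
So P(the prize voucher in locker 5 | the attendant opened locker 4 and locker 6) = (1/36) / (1/10) = 5/18.

5/18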